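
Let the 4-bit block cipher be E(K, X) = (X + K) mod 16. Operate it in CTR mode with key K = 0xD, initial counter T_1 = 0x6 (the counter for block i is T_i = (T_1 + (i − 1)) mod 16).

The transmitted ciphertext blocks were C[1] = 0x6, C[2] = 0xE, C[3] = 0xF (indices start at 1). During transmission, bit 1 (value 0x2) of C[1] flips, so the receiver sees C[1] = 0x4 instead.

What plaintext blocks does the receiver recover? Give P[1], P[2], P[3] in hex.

P[1] = 0x7, P[2] = 0xA, P[3] = 0xA

CTR decryption: S_i = E(K, T_i) where T_i is the counter for block i; P_i = C_i ⊕ S_i.
Only C[1] changed, to 0x4. In CTR, a change in C_i flips the same bit in P_i only; the keystream is unaffected. Decrypting the received ciphertext:
P[1]: T = 0x6, S = E(K, T) = 0x3; 0x4 ⊕ 0x3 = 0x7.
P[2]: T = 0x7, S = E(K, T) = 0x4; 0xE ⊕ 0x4 = 0xA.
P[3]: T = 0x8, S = E(K, T) = 0x5; 0xF ⊕ 0x5 = 0xA.
Blocks that differ from the original plaintext: P[1].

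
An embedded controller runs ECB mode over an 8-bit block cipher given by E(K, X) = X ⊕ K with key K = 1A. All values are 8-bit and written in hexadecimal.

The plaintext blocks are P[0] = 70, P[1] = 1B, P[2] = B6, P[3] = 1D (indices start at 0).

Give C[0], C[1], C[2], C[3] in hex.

C[0] = 6A, C[1] = 01, C[2] = AC, C[3] = 07

ECB encryption: C_i = E(K, P_i).
C[0]: E(K, 70) = 6A.
C[1]: E(K, 1B) = 01.
C[2]: E(K, B6) = AC.
C[3]: E(K, 1D) = 07.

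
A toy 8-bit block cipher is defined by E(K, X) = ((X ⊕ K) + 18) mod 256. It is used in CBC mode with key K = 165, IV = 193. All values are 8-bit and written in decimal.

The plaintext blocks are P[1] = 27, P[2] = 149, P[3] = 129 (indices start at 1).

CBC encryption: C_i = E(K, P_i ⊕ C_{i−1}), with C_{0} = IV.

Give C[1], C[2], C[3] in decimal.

C[1]: P[1] ⊕ 193 = 218; E(K, 218) = 145.
C[2]: P[2] ⊕ 145 = 4; E(K, 4) = 179.
C[3]: P[3] ⊕ 179 = 50; E(K, 50) = 169.

C[1] = 145, C[2] = 179, C[3] = 169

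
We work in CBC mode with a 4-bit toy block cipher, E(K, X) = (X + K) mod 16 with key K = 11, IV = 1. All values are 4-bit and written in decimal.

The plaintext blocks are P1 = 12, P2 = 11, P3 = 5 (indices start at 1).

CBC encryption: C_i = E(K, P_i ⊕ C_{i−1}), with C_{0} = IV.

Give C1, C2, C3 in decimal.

C1: P1 ⊕ 1 = 13; E(K, 13) = 8.
C2: P2 ⊕ 8 = 3; E(K, 3) = 14.
C3: P3 ⊕ 14 = 11; E(K, 11) = 6.

C1 = 8, C2 = 14, C3 = 6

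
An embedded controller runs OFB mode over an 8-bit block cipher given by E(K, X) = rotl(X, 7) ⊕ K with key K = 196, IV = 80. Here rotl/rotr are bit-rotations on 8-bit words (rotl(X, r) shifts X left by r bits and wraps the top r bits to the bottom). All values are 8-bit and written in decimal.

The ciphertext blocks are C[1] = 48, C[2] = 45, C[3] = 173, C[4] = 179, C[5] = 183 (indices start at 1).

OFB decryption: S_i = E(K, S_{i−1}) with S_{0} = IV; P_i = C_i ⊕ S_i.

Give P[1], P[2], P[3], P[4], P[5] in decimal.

P[1]: S = E(K, 80) = 236; 48 ⊕ 236 = 220.
P[2]: S = E(K, 236) = 178; 45 ⊕ 178 = 159.
P[3]: S = E(K, 178) = 157; 173 ⊕ 157 = 48.
P[4]: S = E(K, 157) = 10; 179 ⊕ 10 = 185.
P[5]: S = E(K, 10) = 193; 183 ⊕ 193 = 118.

P[1] = 220, P[2] = 159, P[3] = 48, P[4] = 185, P[5] = 118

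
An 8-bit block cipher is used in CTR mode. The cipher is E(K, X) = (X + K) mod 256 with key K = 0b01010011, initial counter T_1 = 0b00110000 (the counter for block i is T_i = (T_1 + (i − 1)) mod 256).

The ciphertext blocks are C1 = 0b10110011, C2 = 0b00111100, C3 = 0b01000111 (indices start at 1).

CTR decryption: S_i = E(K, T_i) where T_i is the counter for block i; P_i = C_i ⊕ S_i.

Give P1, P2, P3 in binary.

P1: T = 0b00110000, S = E(K, T) = 0b10000011; 0b10110011 ⊕ 0b10000011 = 0b00110000.
P2: T = 0b00110001, S = E(K, T) = 0b10000100; 0b00111100 ⊕ 0b10000100 = 0b10111000.
P3: T = 0b00110010, S = E(K, T) = 0b10000101; 0b01000111 ⊕ 0b10000101 = 0b11000010.

P1 = 0b00110000, P2 = 0b10111000, P3 = 0b11000010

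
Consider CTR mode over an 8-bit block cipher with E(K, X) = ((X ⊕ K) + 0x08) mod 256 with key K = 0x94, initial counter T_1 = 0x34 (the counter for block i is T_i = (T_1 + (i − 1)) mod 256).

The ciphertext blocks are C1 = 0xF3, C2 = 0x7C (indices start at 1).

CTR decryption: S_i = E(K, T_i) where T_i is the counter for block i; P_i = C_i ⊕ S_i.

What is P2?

P2 = 0xD5

P2: T = 0x35, S = E(K, T) = 0xA9; 0x7C ⊕ 0xA9 = 0xD5.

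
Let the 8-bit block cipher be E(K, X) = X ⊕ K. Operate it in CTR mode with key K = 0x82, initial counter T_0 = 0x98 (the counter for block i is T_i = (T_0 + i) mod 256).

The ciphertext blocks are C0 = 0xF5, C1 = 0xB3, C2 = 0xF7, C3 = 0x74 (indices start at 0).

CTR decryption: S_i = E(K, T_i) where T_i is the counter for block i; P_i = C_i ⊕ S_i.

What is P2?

P2 = 0xEF

P2: T = 0x9A, S = E(K, T) = 0x18; 0xF7 ⊕ 0x18 = 0xEF.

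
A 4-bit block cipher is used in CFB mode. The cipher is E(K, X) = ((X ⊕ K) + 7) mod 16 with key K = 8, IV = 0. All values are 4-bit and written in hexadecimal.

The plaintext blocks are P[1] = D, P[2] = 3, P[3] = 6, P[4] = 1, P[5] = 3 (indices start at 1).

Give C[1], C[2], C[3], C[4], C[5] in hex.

C[1] = 2, C[2] = 2, C[3] = 7, C[4] = 7, C[5] = 5

CFB encryption: C_i = P_i ⊕ E(K, C_{i−1}), with C_{0} = IV.
C[1]: E(K, 0) = F; D ⊕ F = 2.
C[2]: E(K, 2) = 1; 3 ⊕ 1 = 2.
C[3]: E(K, 2) = 1; 6 ⊕ 1 = 7.
C[4]: E(K, 7) = 6; 1 ⊕ 6 = 7.
C[5]: E(K, 7) = 6; 3 ⊕ 6 = 5.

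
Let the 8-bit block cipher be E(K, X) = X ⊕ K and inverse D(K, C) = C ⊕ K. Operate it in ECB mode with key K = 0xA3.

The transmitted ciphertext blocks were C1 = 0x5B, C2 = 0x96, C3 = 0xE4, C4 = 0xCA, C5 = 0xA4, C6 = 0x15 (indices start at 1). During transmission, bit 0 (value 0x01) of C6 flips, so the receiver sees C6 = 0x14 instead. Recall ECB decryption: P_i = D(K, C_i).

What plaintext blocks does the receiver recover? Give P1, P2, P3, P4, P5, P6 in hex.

P1 = 0xF8, P2 = 0x35, P3 = 0x47, P4 = 0x69, P5 = 0x07, P6 = 0xB7

Only C6 changed, to 0x14. In ECB, a change in C_i affects only P_i. Decrypting the received ciphertext:
P1: D(K, 0x5B) = 0xF8.
P2: D(K, 0x96) = 0x35.
P3: D(K, 0xE4) = 0x47.
P4: D(K, 0xCA) = 0x69.
P5: D(K, 0xA4) = 0x07.
P6: D(K, 0x14) = 0xB7.
Blocks that differ from the original plaintext: P6.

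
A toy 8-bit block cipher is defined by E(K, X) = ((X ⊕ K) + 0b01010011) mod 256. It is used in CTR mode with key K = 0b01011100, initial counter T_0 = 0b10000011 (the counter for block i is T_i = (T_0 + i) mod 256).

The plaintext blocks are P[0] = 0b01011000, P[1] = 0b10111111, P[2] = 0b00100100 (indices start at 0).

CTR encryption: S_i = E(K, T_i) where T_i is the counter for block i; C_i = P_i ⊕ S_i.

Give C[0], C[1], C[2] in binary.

C[0]: T = 0b10000011, S = E(K, T) = 0b00110010; 0b01011000 ⊕ 0b00110010 = 0b01101010.
C[1]: T = 0b10000100, S = E(K, T) = 0b00101011; 0b10111111 ⊕ 0b00101011 = 0b10010100.
C[2]: T = 0b10000101, S = E(K, T) = 0b00101100; 0b00100100 ⊕ 0b00101100 = 0b00001000.

C[0] = 0b01101010, C[1] = 0b10010100, C[2] = 0b00001000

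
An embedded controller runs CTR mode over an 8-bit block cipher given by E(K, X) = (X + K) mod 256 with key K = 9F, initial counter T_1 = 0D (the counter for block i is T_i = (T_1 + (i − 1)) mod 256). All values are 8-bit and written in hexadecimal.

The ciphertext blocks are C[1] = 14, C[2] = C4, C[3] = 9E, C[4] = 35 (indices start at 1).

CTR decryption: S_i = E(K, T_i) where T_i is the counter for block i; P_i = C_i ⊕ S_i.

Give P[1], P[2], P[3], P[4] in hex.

P[1]: T = 0D, S = E(K, T) = AC; 14 ⊕ AC = B8.
P[2]: T = 0E, S = E(K, T) = AD; C4 ⊕ AD = 69.
P[3]: T = 0F, S = E(K, T) = AE; 9E ⊕ AE = 30.
P[4]: T = 10, S = E(K, T) = AF; 35 ⊕ AF = 9A.

P[1] = B8, P[2] = 69, P[3] = 30, P[4] = 9A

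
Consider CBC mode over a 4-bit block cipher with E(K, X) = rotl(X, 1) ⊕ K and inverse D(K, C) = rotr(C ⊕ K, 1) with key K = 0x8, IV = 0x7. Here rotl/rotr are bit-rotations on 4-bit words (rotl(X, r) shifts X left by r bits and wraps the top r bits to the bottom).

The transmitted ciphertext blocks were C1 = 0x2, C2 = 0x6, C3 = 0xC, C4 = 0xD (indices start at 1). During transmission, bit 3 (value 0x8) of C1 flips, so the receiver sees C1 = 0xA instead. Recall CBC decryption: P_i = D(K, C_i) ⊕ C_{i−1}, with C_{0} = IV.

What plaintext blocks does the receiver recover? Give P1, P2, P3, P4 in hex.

P1 = 0x6, P2 = 0xD, P3 = 0x4, P4 = 0x6

Only C1 changed, to 0xA. In CBC, a change in C_i garbles P_i and flips the same bit in P_{i+1}. Decrypting the received ciphertext:
P1: D(K, 0xA) = 0x1; 0x1 ⊕ 0x7 = 0x6.
P2: D(K, 0x6) = 0x7; 0x7 ⊕ 0xA = 0xD.
P3: D(K, 0xC) = 0x2; 0x2 ⊕ 0x6 = 0x4.
P4: D(K, 0xD) = 0xA; 0xA ⊕ 0xC = 0x6.
Blocks that differ from the original plaintext: P1, P2.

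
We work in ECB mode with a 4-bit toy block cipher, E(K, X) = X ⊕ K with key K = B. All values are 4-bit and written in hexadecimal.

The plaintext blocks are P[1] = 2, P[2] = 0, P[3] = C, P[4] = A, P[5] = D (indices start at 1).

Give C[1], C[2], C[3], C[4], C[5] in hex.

C[1] = 9, C[2] = B, C[3] = 7, C[4] = 1, C[5] = 6

ECB encryption: C_i = E(K, P_i).
C[1]: E(K, 2) = 9.
C[2]: E(K, 0) = B.
C[3]: E(K, C) = 7.
C[4]: E(K, A) = 1.
C[5]: E(K, D) = 6.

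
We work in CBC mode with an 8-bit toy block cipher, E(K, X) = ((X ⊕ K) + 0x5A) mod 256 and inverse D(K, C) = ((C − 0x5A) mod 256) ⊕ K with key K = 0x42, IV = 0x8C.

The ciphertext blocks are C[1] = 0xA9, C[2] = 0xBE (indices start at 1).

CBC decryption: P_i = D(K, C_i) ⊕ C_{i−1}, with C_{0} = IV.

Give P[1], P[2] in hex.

P[1] = 0x81, P[2] = 0x8F

P[1]: D(K, 0xA9) = 0x0D; 0x0D ⊕ 0x8C = 0x81.
P[2]: D(K, 0xBE) = 0x26; 0x26 ⊕ 0xA9 = 0x8F.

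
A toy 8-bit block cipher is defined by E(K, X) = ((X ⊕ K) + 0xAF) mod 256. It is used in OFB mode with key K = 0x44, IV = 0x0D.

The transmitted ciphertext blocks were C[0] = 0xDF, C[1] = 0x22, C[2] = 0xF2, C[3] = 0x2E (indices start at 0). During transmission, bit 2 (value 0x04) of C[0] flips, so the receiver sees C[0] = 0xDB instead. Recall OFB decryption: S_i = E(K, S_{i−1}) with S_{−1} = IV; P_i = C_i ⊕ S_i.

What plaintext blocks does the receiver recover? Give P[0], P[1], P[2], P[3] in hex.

Only C[0] changed, to 0xDB. In OFB, a change in C_i flips the same bit in P_i only; the keystream is unaffected. Decrypting the received ciphertext:
P[0]: S = E(K, 0x0D) = 0xF8; 0xDB ⊕ 0xF8 = 0x23.
P[1]: S = E(K, 0xF8) = 0x6B; 0x22 ⊕ 0x6B = 0x49.
P[2]: S = E(K, 0x6B) = 0xDE; 0xF2 ⊕ 0xDE = 0x2C.
P[3]: S = E(K, 0xDE) = 0x49; 0x2E ⊕ 0x49 = 0x67.
Blocks that differ from the original plaintext: P[0].

P[0] = 0x23, P[1] = 0x49, P[2] = 0x2C, P[3] = 0x67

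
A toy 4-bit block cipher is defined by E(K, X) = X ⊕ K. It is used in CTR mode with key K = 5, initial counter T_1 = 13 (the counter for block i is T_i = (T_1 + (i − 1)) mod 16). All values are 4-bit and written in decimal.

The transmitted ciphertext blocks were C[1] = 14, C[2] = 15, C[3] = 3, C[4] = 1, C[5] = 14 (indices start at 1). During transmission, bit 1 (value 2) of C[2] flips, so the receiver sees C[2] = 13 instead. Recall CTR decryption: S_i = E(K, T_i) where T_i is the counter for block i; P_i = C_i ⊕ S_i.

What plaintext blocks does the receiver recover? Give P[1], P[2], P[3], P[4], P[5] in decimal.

P[1] = 6, P[2] = 6, P[3] = 9, P[4] = 4, P[5] = 10

Only C[2] changed, to 13. In CTR, a change in C_i flips the same bit in P_i only; the keystream is unaffected. Decrypting the received ciphertext:
P[1]: T = 13, S = E(K, T) = 8; 14 ⊕ 8 = 6.
P[2]: T = 14, S = E(K, T) = 11; 13 ⊕ 11 = 6.
P[3]: T = 15, S = E(K, T) = 10; 3 ⊕ 10 = 9.
P[4]: T = 0, S = E(K, T) = 5; 1 ⊕ 5 = 4.
P[5]: T = 1, S = E(K, T) = 4; 14 ⊕ 4 = 10.
Blocks that differ from the original plaintext: P[2].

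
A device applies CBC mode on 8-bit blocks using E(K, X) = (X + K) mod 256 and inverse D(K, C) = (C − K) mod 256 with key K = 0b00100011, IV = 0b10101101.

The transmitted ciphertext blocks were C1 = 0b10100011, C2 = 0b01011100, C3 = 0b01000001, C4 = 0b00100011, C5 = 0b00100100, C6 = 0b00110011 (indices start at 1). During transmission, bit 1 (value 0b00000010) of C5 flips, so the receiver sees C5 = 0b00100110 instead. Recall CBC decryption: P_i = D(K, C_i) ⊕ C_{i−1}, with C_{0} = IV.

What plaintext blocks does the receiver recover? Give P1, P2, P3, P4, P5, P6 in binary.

Only C5 changed, to 0b00100110. In CBC, a change in C_i garbles P_i and flips the same bit in P_{i+1}. Decrypting the received ciphertext:
P1: D(K, 0b10100011) = 0b10000000; 0b10000000 ⊕ 0b10101101 = 0b00101101.
P2: D(K, 0b01011100) = 0b00111001; 0b00111001 ⊕ 0b10100011 = 0b10011010.
P3: D(K, 0b01000001) = 0b00011110; 0b00011110 ⊕ 0b01011100 = 0b01000010.
P4: D(K, 0b00100011) = 0b00000000; 0b00000000 ⊕ 0b01000001 = 0b01000001.
P5: D(K, 0b00100110) = 0b00000011; 0b00000011 ⊕ 0b00100011 = 0b00100000.
P6: D(K, 0b00110011) = 0b00010000; 0b00010000 ⊕ 0b00100110 = 0b00110110.
Blocks that differ from the original plaintext: P5, P6.

P1 = 0b00101101, P2 = 0b10011010, P3 = 0b01000010, P4 = 0b01000001, P5 = 0b00100000, P6 = 0b00110110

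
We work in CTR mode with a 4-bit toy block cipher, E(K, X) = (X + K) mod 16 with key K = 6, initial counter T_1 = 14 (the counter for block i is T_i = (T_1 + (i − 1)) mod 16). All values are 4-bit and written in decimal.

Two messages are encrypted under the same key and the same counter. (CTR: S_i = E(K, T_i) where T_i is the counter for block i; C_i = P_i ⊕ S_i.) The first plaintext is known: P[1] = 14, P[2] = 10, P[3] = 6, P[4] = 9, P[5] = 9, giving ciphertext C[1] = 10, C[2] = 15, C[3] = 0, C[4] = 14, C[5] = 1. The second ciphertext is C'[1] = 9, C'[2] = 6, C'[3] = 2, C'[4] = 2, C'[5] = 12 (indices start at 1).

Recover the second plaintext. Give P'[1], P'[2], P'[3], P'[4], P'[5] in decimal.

P'[1] = 13, P'[2] = 3, P'[3] = 4, P'[4] = 5, P'[5] = 4

In CTR with a reused counter, both messages share the same keystream S_i, so C_i ⊕ C'_i = P_i ⊕ P'_i and thus P'_i = P_i ⊕ C_i ⊕ C'_i.
P'[1]: 14 ⊕ 10 ⊕ 9 = 13.
P'[2]: 10 ⊕ 15 ⊕ 6 = 3.
P'[3]: 6 ⊕ 0 ⊕ 2 = 4.
P'[4]: 9 ⊕ 14 ⊕ 2 = 5.
P'[5]: 9 ⊕ 1 ⊕ 12 = 4.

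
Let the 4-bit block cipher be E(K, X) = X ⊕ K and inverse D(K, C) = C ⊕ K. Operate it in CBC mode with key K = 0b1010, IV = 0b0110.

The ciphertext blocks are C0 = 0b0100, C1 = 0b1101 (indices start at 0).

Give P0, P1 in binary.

P0 = 0b1000, P1 = 0b0011

CBC decryption: P_i = D(K, C_i) ⊕ C_{i−1}, with C_{−1} = IV.
P0: D(K, 0b0100) = 0b1110; 0b1110 ⊕ 0b0110 = 0b1000.
P1: D(K, 0b1101) = 0b0111; 0b0111 ⊕ 0b0100 = 0b0011.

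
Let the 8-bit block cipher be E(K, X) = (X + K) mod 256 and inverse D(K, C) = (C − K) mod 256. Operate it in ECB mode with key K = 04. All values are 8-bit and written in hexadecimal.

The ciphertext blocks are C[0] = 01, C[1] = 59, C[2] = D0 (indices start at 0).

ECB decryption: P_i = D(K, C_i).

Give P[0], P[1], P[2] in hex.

P[0] = FD, P[1] = 55, P[2] = CC

P[0]: D(K, 01) = FD.
P[1]: D(K, 59) = 55.
P[2]: D(K, D0) = CC.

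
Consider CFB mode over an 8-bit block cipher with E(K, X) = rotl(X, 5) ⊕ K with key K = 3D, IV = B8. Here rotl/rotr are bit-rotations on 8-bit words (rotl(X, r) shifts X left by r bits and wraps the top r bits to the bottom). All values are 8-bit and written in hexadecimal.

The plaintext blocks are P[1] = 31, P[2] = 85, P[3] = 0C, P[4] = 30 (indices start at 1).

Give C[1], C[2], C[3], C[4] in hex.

CFB encryption: C_i = P_i ⊕ E(K, C_{i−1}), with C_{0} = IV.
C[1]: E(K, B8) = 2A; 31 ⊕ 2A = 1B.
C[2]: E(K, 1B) = 5E; 85 ⊕ 5E = DB.
C[3]: E(K, DB) = 46; 0C ⊕ 46 = 4A.
C[4]: E(K, 4A) = 74; 30 ⊕ 74 = 44.

C[1] = 1B, C[2] = DB, C[3] = 4A, C[4] = 44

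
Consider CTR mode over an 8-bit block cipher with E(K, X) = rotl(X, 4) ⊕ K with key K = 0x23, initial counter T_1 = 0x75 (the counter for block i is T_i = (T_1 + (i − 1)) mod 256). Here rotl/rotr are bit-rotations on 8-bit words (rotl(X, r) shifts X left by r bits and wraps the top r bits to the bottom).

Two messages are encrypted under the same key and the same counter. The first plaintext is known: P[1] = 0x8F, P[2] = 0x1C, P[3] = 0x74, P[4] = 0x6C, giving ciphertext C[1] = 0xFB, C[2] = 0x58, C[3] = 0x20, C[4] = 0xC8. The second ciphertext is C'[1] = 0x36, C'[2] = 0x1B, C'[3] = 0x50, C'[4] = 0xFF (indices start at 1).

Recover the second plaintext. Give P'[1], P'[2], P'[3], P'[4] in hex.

In CTR with a reused counter, both messages share the same keystream S_i, so C_i ⊕ C'_i = P_i ⊕ P'_i and thus P'_i = P_i ⊕ C_i ⊕ C'_i.
P'[1]: 0x8F ⊕ 0xFB ⊕ 0x36 = 0x42.
P'[2]: 0x1C ⊕ 0x58 ⊕ 0x1B = 0x5F.
P'[3]: 0x74 ⊕ 0x20 ⊕ 0x50 = 0x04.
P'[4]: 0x6C ⊕ 0xC8 ⊕ 0xFF = 0x5B.

P'[1] = 0x42, P'[2] = 0x5F, P'[3] = 0x04, P'[4] = 0x5B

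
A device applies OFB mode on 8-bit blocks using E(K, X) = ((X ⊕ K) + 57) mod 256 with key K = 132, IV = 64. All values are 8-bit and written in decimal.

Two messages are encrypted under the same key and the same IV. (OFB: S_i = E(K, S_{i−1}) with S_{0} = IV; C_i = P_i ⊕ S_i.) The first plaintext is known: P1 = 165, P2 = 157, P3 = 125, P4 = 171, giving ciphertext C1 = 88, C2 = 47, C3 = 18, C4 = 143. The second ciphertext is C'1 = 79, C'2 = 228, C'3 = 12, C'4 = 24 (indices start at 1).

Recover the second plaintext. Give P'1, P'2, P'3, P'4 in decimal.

In OFB with a reused IV, both messages share the same keystream S_i, so C_i ⊕ C'_i = P_i ⊕ P'_i and thus P'_i = P_i ⊕ C_i ⊕ C'_i.
P'1: 165 ⊕ 88 ⊕ 79 = 178.
P'2: 157 ⊕ 47 ⊕ 228 = 86.
P'3: 125 ⊕ 18 ⊕ 12 = 99.
P'4: 171 ⊕ 143 ⊕ 24 = 60.

P'1 = 178, P'2 = 86, P'3 = 99, P'4 = 60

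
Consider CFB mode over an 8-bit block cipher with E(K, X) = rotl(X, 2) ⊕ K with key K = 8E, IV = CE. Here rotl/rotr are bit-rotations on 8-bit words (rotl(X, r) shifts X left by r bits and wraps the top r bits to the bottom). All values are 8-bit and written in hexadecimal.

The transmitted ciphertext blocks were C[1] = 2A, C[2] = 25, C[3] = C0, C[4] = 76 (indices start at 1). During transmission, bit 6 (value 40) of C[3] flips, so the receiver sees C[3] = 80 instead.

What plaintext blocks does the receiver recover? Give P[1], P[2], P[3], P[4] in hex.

P[1] = 9F, P[2] = 03, P[3] = 9A, P[4] = FA

CFB decryption: P_i = C_i ⊕ E(K, C_{i−1}), with C_{0} = IV.
Only C[3] changed, to 80. In CFB, a change in C_i flips the same bit in P_i and garbles P_{i+1}. Decrypting the received ciphertext:
P[1]: E(K, CE) = B5; 2A ⊕ B5 = 9F.
P[2]: E(K, 2A) = 26; 25 ⊕ 26 = 03.
P[3]: E(K, 25) = 1A; 80 ⊕ 1A = 9A.
P[4]: E(K, 80) = 8C; 76 ⊕ 8C = FA.
Blocks that differ from the original plaintext: P[3], P[4].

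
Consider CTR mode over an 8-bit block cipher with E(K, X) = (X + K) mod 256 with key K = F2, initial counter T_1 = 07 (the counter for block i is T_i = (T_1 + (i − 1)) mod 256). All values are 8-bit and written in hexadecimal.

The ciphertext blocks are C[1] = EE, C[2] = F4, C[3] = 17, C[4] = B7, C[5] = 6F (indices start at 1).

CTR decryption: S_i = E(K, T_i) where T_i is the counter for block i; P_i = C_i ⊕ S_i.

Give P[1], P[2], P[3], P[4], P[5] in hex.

P[1] = 17, P[2] = 0E, P[3] = EC, P[4] = 4B, P[5] = 92

P[1]: T = 07, S = E(K, T) = F9; EE ⊕ F9 = 17.
P[2]: T = 08, S = E(K, T) = FA; F4 ⊕ FA = 0E.
P[3]: T = 09, S = E(K, T) = FB; 17 ⊕ FB = EC.
P[4]: T = 0A, S = E(K, T) = FC; B7 ⊕ FC = 4B.
P[5]: T = 0B, S = E(K, T) = FD; 6F ⊕ FD = 92.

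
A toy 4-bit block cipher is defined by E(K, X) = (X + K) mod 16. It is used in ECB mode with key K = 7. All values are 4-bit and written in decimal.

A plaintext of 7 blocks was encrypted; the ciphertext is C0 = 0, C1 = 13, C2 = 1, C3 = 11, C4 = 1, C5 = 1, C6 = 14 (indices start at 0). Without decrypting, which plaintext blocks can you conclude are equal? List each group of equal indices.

P2 = P4 = P5

ECB encrypts each block independently with the same key, so equal ciphertext blocks imply equal plaintext blocks.
C2 = C4 = C5 = 1, so P2 = P4 = P5.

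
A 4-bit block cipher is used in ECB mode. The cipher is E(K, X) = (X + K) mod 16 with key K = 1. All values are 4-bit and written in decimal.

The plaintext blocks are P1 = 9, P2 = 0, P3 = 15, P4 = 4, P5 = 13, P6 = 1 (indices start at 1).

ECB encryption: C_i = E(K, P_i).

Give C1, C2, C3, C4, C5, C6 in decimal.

C1: E(K, 9) = 10.
C2: E(K, 0) = 1.
C3: E(K, 15) = 0.
C4: E(K, 4) = 5.
C5: E(K, 13) = 14.
C6: E(K, 1) = 2.

C1 = 10, C2 = 1, C3 = 0, C4 = 5, C5 = 14, C6 = 2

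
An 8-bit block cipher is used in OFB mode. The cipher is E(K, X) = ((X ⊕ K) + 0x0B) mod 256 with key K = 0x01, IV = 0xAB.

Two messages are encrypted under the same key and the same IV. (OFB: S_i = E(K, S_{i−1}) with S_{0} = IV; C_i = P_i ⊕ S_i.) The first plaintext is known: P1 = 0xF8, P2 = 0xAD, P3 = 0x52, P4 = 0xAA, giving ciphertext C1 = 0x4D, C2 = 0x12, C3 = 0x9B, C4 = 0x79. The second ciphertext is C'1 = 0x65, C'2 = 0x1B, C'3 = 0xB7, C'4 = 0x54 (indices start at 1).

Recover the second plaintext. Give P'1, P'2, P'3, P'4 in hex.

P'1 = 0xD0, P'2 = 0xA4, P'3 = 0x7E, P'4 = 0x87

In OFB with a reused IV, both messages share the same keystream S_i, so C_i ⊕ C'_i = P_i ⊕ P'_i and thus P'_i = P_i ⊕ C_i ⊕ C'_i.
P'1: 0xF8 ⊕ 0x4D ⊕ 0x65 = 0xD0.
P'2: 0xAD ⊕ 0x12 ⊕ 0x1B = 0xA4.
P'3: 0x52 ⊕ 0x9B ⊕ 0xB7 = 0x7E.
P'4: 0xAA ⊕ 0x79 ⊕ 0x54 = 0x87.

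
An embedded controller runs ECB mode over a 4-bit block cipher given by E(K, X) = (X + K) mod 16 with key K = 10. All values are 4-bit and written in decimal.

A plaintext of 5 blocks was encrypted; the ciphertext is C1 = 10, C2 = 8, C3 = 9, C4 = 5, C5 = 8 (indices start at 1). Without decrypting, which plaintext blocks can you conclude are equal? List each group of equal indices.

ECB encrypts each block independently with the same key, so equal ciphertext blocks imply equal plaintext blocks.
C2 = C5 = 8, so P2 = P5.

P2 = P5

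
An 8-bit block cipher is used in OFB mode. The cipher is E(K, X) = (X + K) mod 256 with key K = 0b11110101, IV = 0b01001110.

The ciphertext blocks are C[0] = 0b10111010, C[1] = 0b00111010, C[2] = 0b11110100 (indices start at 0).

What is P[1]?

OFB decryption: S_i = E(K, S_{i−1}) with S_{−1} = IV; P_i = C_i ⊕ S_i.
P[0]: S = E(K, 0b01001110) = 0b01000011; 0b10111010 ⊕ 0b01000011 = 0b11111001.
P[1]: S = E(K, 0b01000011) = 0b00111000; 0b00111010 ⊕ 0b00111000 = 0b00000010.

P[1] = 0b00000010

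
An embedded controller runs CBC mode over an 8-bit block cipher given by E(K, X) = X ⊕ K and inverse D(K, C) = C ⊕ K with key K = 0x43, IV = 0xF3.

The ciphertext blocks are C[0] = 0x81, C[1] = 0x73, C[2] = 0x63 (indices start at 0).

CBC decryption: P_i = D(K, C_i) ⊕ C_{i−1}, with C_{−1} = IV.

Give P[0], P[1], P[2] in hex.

P[0]: D(K, 0x81) = 0xC2; 0xC2 ⊕ 0xF3 = 0x31.
P[1]: D(K, 0x73) = 0x30; 0x30 ⊕ 0x81 = 0xB1.
P[2]: D(K, 0x63) = 0x20; 0x20 ⊕ 0x73 = 0x53.

P[0] = 0x31, P[1] = 0xB1, P[2] = 0x53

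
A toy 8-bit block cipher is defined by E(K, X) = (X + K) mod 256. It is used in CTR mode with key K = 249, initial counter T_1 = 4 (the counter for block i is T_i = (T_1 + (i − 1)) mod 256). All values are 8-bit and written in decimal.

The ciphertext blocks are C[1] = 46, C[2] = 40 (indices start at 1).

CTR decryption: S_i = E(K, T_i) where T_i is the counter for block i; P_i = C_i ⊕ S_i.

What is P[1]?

P[1]: T = 4, S = E(K, T) = 253; 46 ⊕ 253 = 211.

P[1] = 211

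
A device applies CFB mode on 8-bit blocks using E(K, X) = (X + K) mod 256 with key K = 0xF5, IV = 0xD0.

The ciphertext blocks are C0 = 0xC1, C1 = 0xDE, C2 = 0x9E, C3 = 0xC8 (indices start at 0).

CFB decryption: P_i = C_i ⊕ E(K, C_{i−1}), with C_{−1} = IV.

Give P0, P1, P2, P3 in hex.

P0: E(K, 0xD0) = 0xC5; 0xC1 ⊕ 0xC5 = 0x04.
P1: E(K, 0xC1) = 0xB6; 0xDE ⊕ 0xB6 = 0x68.
P2: E(K, 0xDE) = 0xD3; 0x9E ⊕ 0xD3 = 0x4D.
P3: E(K, 0x9E) = 0x93; 0xC8 ⊕ 0x93 = 0x5B.

P0 = 0x04, P1 = 0x68, P2 = 0x4D, P3 = 0x5B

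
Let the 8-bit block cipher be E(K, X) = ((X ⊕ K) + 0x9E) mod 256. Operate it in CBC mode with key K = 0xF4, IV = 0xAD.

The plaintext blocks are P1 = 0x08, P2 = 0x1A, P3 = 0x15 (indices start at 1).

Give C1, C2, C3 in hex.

C1 = 0xEF, C2 = 0x9F, C3 = 0x1C

CBC encryption: C_i = E(K, P_i ⊕ C_{i−1}), with C_{0} = IV.
C1: P1 ⊕ 0xAD = 0xA5; E(K, 0xA5) = 0xEF.
C2: P2 ⊕ 0xEF = 0xF5; E(K, 0xF5) = 0x9F.
C3: P3 ⊕ 0x9F = 0x8A; E(K, 0x8A) = 0x1C.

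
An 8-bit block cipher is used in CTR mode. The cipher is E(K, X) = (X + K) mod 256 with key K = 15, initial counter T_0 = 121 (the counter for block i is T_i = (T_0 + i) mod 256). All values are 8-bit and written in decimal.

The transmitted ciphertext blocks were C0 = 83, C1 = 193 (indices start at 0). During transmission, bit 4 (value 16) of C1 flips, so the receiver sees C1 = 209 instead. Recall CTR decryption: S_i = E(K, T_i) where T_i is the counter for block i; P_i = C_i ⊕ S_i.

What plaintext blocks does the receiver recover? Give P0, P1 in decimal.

Only C1 changed, to 209. In CTR, a change in C_i flips the same bit in P_i only; the keystream is unaffected. Decrypting the received ciphertext:
P0: T = 121, S = E(K, T) = 136; 83 ⊕ 136 = 219.
P1: T = 122, S = E(K, T) = 137; 209 ⊕ 137 = 88.
Blocks that differ from the original plaintext: P1.

P0 = 219, P1 = 88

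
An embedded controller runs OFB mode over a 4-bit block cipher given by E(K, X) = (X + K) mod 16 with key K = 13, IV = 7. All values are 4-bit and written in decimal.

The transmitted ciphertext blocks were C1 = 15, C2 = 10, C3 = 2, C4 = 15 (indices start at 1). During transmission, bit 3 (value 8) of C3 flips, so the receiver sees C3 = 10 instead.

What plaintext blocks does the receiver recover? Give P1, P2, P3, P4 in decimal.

P1 = 11, P2 = 11, P3 = 4, P4 = 4

OFB decryption: S_i = E(K, S_{i−1}) with S_{0} = IV; P_i = C_i ⊕ S_i.
Only C3 changed, to 10. In OFB, a change in C_i flips the same bit in P_i only; the keystream is unaffected. Decrypting the received ciphertext:
P1: S = E(K, 7) = 4; 15 ⊕ 4 = 11.
P2: S = E(K, 4) = 1; 10 ⊕ 1 = 11.
P3: S = E(K, 1) = 14; 10 ⊕ 14 = 4.
P4: S = E(K, 14) = 11; 15 ⊕ 11 = 4.
Blocks that differ from the original plaintext: P3.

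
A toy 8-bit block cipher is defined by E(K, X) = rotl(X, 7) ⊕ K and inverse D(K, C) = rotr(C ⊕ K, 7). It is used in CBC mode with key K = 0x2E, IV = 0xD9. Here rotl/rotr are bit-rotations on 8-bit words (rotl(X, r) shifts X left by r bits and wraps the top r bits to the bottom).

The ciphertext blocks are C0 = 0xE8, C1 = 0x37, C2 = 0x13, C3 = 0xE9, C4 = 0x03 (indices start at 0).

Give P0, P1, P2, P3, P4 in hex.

CBC decryption: P_i = D(K, C_i) ⊕ C_{i−1}, with C_{−1} = IV.
P0: D(K, 0xE8) = 0x8D; 0x8D ⊕ 0xD9 = 0x54.
P1: D(K, 0x37) = 0x32; 0x32 ⊕ 0xE8 = 0xDA.
P2: D(K, 0x13) = 0x7A; 0x7A ⊕ 0x37 = 0x4D.
P3: D(K, 0xE9) = 0x8F; 0x8F ⊕ 0x13 = 0x9C.
P4: D(K, 0x03) = 0x5A; 0x5A ⊕ 0xE9 = 0xB3.

P0 = 0x54, P1 = 0xDA, P2 = 0x4D, P3 = 0x9C, P4 = 0xB3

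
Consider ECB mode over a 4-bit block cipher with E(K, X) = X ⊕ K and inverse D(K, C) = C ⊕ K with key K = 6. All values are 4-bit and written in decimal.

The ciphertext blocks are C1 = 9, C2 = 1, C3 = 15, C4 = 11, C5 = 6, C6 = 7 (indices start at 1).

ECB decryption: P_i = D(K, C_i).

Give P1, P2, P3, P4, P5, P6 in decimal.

P1 = 15, P2 = 7, P3 = 9, P4 = 13, P5 = 0, P6 = 1

P1: D(K, 9) = 15.
P2: D(K, 1) = 7.
P3: D(K, 15) = 9.
P4: D(K, 11) = 13.
P5: D(K, 6) = 0.
P6: D(K, 7) = 1.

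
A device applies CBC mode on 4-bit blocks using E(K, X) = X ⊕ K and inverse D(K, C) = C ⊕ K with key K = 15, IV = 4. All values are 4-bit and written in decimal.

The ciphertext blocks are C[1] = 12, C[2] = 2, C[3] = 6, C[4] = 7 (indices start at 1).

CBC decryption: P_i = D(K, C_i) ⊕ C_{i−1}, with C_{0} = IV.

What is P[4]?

P[4] = 14

P[4]: D(K, 7) = 8; 8 ⊕ 6 = 14.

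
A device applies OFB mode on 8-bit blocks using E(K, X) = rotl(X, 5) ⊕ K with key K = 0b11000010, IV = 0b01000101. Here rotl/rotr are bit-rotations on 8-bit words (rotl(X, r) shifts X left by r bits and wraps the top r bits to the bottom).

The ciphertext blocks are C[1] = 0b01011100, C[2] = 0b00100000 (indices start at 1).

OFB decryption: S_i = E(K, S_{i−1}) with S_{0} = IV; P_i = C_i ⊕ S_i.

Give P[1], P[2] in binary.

P[1]: S = E(K, 0b01000101) = 0b01101010; 0b01011100 ⊕ 0b01101010 = 0b00110110.
P[2]: S = E(K, 0b01101010) = 0b10001111; 0b00100000 ⊕ 0b10001111 = 0b10101111.

P[1] = 0b00110110, P[2] = 0b10101111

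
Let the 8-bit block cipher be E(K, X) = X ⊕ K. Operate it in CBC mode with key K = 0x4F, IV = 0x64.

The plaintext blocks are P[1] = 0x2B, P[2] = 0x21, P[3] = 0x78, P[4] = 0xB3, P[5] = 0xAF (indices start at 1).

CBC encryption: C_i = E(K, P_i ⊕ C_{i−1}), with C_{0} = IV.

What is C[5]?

C[5] = 0x45

C[1]: P[1] ⊕ 0x64 = 0x4F; E(K, 0x4F) = 0x00.
C[2]: P[2] ⊕ 0x00 = 0x21; E(K, 0x21) = 0x6E.
C[3]: P[3] ⊕ 0x6E = 0x16; E(K, 0x16) = 0x59.
C[4]: P[4] ⊕ 0x59 = 0xEA; E(K, 0xEA) = 0xA5.
C[5]: P[5] ⊕ 0xA5 = 0x0A; E(K, 0x0A) = 0x45.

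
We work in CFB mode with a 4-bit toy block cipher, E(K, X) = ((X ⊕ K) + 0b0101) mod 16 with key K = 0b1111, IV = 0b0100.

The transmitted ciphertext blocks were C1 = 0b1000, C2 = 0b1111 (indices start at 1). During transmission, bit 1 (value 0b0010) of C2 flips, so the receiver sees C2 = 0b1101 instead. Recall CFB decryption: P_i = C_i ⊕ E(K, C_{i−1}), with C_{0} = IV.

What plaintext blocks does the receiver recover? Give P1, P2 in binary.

Only C2 changed, to 0b1101. In CFB, a change in C_i flips the same bit in P_i and garbles P_{i+1}. Decrypting the received ciphertext:
P1: E(K, 0b0100) = 0b0000; 0b1000 ⊕ 0b0000 = 0b1000.
P2: E(K, 0b1000) = 0b1100; 0b1101 ⊕ 0b1100 = 0b0001.
Blocks that differ from the original plaintext: P2.

P1 = 0b1000, P2 = 0b0001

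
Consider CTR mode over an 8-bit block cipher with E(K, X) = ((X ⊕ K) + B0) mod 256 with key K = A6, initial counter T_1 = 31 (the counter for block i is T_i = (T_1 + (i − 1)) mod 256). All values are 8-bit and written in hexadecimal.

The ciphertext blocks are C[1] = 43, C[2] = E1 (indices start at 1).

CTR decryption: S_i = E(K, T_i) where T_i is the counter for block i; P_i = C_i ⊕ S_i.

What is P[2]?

P[2]: T = 32, S = E(K, T) = 44; E1 ⊕ 44 = A5.

P[2] = A5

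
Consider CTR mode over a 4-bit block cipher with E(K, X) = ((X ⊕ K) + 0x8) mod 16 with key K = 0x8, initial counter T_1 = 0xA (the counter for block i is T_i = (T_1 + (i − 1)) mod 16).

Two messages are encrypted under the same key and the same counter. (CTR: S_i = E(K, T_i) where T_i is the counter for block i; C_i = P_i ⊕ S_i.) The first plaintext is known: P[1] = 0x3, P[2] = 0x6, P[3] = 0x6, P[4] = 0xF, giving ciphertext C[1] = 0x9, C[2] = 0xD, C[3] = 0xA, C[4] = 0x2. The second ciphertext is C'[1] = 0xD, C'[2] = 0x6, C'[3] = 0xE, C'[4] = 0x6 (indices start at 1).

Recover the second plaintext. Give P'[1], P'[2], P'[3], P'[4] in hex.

In CTR with a reused counter, both messages share the same keystream S_i, so C_i ⊕ C'_i = P_i ⊕ P'_i and thus P'_i = P_i ⊕ C_i ⊕ C'_i.
P'[1]: 0x3 ⊕ 0x9 ⊕ 0xD = 0x7.
P'[2]: 0x6 ⊕ 0xD ⊕ 0x6 = 0xD.
P'[3]: 0x6 ⊕ 0xA ⊕ 0xE = 0x2.
P'[4]: 0xF ⊕ 0x2 ⊕ 0x6 = 0xB.

P'[1] = 0x7, P'[2] = 0xD, P'[3] = 0x2, P'[4] = 0xB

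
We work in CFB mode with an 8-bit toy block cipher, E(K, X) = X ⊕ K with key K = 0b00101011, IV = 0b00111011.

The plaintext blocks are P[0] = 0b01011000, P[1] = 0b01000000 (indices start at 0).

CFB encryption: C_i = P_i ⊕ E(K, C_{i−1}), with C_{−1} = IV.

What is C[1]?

C[1] = 0b00100011

C[0]: E(K, 0b00111011) = 0b00010000; 0b01011000 ⊕ 0b00010000 = 0b01001000.
C[1]: E(K, 0b01001000) = 0b01100011; 0b01000000 ⊕ 0b01100011 = 0b00100011.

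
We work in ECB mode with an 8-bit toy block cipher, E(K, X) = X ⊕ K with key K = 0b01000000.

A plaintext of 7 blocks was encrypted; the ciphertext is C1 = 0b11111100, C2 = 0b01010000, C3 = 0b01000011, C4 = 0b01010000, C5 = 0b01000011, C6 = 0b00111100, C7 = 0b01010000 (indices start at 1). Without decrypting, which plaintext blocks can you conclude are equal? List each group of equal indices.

P2 = P4 = P7; P3 = P5

ECB encrypts each block independently with the same key, so equal ciphertext blocks imply equal plaintext blocks.
C2 = C4 = C7 = 0b01010000, so P2 = P4 = P7.
C3 = C5 = 0b01000011, so P3 = P5.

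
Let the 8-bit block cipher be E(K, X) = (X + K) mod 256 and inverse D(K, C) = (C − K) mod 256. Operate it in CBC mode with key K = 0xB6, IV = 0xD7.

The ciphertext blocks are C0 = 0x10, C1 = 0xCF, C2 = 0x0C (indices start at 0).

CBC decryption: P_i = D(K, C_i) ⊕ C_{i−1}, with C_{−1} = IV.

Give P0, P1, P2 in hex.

P0: D(K, 0x10) = 0x5A; 0x5A ⊕ 0xD7 = 0x8D.
P1: D(K, 0xCF) = 0x19; 0x19 ⊕ 0x10 = 0x09.
P2: D(K, 0x0C) = 0x56; 0x56 ⊕ 0xCF = 0x99.

P0 = 0x8D, P1 = 0x09, P2 = 0x99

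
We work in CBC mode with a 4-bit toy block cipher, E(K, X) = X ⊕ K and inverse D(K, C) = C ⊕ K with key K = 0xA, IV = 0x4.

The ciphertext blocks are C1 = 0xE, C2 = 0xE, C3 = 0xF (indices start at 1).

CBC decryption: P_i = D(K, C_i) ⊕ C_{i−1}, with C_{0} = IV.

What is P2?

P2 = 0xA

P2: D(K, 0xE) = 0x4; 0x4 ⊕ 0xE = 0xA.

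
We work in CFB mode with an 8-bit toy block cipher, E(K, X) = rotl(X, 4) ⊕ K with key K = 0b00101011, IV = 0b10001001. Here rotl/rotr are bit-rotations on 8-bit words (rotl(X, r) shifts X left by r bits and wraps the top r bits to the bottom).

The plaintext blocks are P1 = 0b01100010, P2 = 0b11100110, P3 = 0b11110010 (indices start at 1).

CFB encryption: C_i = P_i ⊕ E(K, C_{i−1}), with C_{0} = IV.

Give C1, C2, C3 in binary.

C1 = 0b11010001, C2 = 0b11010000, C3 = 0b11010100

C1: E(K, 0b10001001) = 0b10110011; 0b01100010 ⊕ 0b10110011 = 0b11010001.
C2: E(K, 0b11010001) = 0b00110110; 0b11100110 ⊕ 0b00110110 = 0b11010000.
C3: E(K, 0b11010000) = 0b00100110; 0b11110010 ⊕ 0b00100110 = 0b11010100.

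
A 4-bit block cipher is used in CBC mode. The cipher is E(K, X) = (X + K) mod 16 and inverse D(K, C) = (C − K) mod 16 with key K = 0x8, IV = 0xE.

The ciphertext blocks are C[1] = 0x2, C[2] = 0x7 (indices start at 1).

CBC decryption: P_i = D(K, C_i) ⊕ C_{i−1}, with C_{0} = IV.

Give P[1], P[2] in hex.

P[1] = 0x4, P[2] = 0xD

P[1]: D(K, 0x2) = 0xA; 0xA ⊕ 0xE = 0x4.
P[2]: D(K, 0x7) = 0xF; 0xF ⊕ 0x2 = 0xD.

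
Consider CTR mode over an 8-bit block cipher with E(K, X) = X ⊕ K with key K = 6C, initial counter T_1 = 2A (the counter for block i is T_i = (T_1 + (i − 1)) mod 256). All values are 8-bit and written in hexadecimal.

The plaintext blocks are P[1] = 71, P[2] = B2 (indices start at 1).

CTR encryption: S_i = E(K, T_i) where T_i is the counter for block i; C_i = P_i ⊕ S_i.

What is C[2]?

C[1]: T = 2A, S = E(K, T) = 46; 71 ⊕ 46 = 37.
C[2]: T = 2B, S = E(K, T) = 47; B2 ⊕ 47 = F5.

C[2] = F5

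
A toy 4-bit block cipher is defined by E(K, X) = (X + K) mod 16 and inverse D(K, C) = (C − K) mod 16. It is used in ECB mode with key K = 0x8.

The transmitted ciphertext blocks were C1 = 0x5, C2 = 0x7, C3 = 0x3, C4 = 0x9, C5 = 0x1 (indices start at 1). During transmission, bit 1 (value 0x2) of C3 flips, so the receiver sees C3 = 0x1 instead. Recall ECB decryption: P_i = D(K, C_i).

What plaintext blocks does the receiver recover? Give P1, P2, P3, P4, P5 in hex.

Only C3 changed, to 0x1. In ECB, a change in C_i affects only P_i. Decrypting the received ciphertext:
P1: D(K, 0x5) = 0xD.
P2: D(K, 0x7) = 0xF.
P3: D(K, 0x1) = 0x9.
P4: D(K, 0x9) = 0x1.
P5: D(K, 0x1) = 0x9.
Blocks that differ from the original plaintext: P3.

P1 = 0xD, P2 = 0xF, P3 = 0x9, P4 = 0x1, P5 = 0x9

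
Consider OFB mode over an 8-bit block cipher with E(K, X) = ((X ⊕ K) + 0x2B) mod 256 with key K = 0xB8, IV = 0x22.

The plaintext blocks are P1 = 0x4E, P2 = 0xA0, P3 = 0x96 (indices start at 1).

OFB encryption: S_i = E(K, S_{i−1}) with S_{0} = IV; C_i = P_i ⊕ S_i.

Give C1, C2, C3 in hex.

C1 = 0x8B, C2 = 0x08, C3 = 0xAD

C1: S = E(K, 0x22) = 0xC5; 0x4E ⊕ 0xC5 = 0x8B.
C2: S = E(K, 0xC5) = 0xA8; 0xA0 ⊕ 0xA8 = 0x08.
C3: S = E(K, 0xA8) = 0x3B; 0x96 ⊕ 0x3B = 0xAD.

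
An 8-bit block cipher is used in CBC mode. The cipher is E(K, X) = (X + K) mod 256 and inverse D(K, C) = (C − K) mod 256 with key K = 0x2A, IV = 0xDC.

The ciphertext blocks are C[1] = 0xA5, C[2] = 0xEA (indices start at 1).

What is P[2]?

P[2] = 0x65

CBC decryption: P_i = D(K, C_i) ⊕ C_{i−1}, with C_{0} = IV.
P[2]: D(K, 0xEA) = 0xC0; 0xC0 ⊕ 0xA5 = 0x65.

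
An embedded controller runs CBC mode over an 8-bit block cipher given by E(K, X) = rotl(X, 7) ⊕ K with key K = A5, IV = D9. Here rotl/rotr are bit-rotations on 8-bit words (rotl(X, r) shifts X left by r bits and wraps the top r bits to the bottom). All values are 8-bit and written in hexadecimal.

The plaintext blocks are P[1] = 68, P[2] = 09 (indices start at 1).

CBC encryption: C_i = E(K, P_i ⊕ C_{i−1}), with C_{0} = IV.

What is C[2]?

C[1]: P[1] ⊕ D9 = B1; E(K, B1) = 7D.
C[2]: P[2] ⊕ 7D = 74; E(K, 74) = 9F.

C[2] = 9F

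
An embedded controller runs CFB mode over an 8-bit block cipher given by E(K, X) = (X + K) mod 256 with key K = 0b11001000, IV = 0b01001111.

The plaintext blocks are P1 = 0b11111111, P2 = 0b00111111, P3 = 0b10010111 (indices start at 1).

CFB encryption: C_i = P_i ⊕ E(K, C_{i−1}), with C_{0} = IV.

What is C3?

C1: E(K, 0b01001111) = 0b00010111; 0b11111111 ⊕ 0b00010111 = 0b11101000.
C2: E(K, 0b11101000) = 0b10110000; 0b00111111 ⊕ 0b10110000 = 0b10001111.
C3: E(K, 0b10001111) = 0b01010111; 0b10010111 ⊕ 0b01010111 = 0b11000000.

C3 = 0b11000000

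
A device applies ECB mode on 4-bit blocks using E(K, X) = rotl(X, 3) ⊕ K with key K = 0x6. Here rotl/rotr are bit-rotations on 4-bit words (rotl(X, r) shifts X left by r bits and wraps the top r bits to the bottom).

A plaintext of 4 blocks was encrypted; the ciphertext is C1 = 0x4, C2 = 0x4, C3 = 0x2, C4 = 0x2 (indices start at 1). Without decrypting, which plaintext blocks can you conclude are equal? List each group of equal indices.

P1 = P2; P3 = P4

ECB encrypts each block independently with the same key, so equal ciphertext blocks imply equal plaintext blocks.
C1 = C2 = 0x4, so P1 = P2.
C3 = C4 = 0x2, so P3 = P4.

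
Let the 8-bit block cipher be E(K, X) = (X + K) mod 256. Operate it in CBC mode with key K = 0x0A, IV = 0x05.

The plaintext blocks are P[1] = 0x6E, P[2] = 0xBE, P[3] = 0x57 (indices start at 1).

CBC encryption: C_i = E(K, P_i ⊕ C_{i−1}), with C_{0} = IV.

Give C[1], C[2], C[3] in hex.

C[1]: P[1] ⊕ 0x05 = 0x6B; E(K, 0x6B) = 0x75.
C[2]: P[2] ⊕ 0x75 = 0xCB; E(K, 0xCB) = 0xD5.
C[3]: P[3] ⊕ 0xD5 = 0x82; E(K, 0x82) = 0x8C.

C[1] = 0x75, C[2] = 0xD5, C[3] = 0x8C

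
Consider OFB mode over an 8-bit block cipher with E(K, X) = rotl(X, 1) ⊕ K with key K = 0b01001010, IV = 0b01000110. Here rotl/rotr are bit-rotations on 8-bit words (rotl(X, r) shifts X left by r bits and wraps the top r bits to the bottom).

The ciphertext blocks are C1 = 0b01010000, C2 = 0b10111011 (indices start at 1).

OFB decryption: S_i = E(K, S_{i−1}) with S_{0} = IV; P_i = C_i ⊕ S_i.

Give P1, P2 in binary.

P1: S = E(K, 0b01000110) = 0b11000110; 0b01010000 ⊕ 0b11000110 = 0b10010110.
P2: S = E(K, 0b11000110) = 0b11000111; 0b10111011 ⊕ 0b11000111 = 0b01111100.

P1 = 0b10010110, P2 = 0b01111100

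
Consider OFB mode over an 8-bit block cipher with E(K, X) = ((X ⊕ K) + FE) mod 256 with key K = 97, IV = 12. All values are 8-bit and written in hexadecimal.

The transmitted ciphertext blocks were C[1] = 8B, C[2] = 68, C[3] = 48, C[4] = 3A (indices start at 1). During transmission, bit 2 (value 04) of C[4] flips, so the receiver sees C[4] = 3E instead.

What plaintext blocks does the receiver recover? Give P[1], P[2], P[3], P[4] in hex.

OFB decryption: S_i = E(K, S_{i−1}) with S_{0} = IV; P_i = C_i ⊕ S_i.
Only C[4] changed, to 3E. In OFB, a change in C_i flips the same bit in P_i only; the keystream is unaffected. Decrypting the received ciphertext:
P[1]: S = E(K, 12) = 83; 8B ⊕ 83 = 08.
P[2]: S = E(K, 83) = 12; 68 ⊕ 12 = 7A.
P[3]: S = E(K, 12) = 83; 48 ⊕ 83 = CB.
P[4]: S = E(K, 83) = 12; 3E ⊕ 12 = 2C.
Blocks that differ from the original plaintext: P[4].

P[1] = 08, P[2] = 7A, P[3] = CB, P[4] = 2C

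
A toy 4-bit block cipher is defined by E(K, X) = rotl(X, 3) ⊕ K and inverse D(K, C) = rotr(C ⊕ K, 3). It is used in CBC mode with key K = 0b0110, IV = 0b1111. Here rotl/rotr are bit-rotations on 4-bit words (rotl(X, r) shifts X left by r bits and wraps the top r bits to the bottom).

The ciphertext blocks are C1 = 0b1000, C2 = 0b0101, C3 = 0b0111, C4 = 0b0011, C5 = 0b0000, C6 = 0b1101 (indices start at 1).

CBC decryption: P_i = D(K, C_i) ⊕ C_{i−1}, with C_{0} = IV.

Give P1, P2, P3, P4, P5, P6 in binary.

P1: D(K, 0b1000) = 0b1101; 0b1101 ⊕ 0b1111 = 0b0010.
P2: D(K, 0b0101) = 0b0110; 0b0110 ⊕ 0b1000 = 0b1110.
P3: D(K, 0b0111) = 0b0010; 0b0010 ⊕ 0b0101 = 0b0111.
P4: D(K, 0b0011) = 0b1010; 0b1010 ⊕ 0b0111 = 0b1101.
P5: D(K, 0b0000) = 0b1100; 0b1100 ⊕ 0b0011 = 0b1111.
P6: D(K, 0b1101) = 0b0111; 0b0111 ⊕ 0b0000 = 0b0111.

P1 = 0b0010, P2 = 0b1110, P3 = 0b0111, P4 = 0b1101, P5 = 0b1111, P6 = 0b0111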